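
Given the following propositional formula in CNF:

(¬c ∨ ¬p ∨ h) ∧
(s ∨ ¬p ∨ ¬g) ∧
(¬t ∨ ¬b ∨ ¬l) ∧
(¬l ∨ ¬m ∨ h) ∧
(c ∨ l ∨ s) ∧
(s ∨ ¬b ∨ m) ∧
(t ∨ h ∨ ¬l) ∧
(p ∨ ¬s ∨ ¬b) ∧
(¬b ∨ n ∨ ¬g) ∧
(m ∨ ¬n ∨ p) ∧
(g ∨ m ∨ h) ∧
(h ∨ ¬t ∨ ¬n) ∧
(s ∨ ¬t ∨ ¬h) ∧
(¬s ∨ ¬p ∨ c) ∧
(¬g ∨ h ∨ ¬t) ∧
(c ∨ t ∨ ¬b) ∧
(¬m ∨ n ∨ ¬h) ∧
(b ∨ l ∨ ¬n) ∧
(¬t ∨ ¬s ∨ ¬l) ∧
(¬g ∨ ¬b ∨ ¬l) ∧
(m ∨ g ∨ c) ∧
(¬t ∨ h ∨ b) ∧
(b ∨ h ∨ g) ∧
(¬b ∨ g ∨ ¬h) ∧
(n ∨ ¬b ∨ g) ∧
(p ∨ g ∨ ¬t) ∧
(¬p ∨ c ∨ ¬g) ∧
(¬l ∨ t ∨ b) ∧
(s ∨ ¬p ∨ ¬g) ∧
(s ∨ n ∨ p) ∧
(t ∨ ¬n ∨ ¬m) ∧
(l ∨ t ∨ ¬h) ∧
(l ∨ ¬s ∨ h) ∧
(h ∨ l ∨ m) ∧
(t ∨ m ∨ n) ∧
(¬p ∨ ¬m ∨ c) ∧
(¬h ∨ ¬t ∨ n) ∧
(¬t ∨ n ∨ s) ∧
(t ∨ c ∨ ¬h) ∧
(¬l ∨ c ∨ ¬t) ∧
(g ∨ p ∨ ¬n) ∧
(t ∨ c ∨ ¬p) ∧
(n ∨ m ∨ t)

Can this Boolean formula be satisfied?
Yes

Yes, the formula is satisfiable.

One satisfying assignment is: n=True, c=True, b=True, t=True, s=True, m=False, g=True, l=False, p=True, h=True

Verification: With this assignment, all 43 clauses evaluate to true.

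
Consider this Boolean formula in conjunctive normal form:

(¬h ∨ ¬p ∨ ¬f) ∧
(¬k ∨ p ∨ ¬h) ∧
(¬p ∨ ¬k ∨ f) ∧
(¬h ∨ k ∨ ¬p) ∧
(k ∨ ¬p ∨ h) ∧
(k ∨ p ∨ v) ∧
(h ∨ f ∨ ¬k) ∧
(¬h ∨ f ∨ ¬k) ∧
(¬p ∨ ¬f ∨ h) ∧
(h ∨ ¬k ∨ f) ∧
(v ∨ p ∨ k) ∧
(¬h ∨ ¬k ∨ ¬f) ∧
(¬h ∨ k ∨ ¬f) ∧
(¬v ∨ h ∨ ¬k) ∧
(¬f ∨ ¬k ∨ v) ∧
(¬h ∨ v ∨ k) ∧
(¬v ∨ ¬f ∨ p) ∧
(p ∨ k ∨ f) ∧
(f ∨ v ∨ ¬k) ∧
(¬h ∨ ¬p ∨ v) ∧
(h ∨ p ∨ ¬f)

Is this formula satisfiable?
No

No, the formula is not satisfiable.

No assignment of truth values to the variables can make all 21 clauses true simultaneously.

The formula is UNSAT (unsatisfiable).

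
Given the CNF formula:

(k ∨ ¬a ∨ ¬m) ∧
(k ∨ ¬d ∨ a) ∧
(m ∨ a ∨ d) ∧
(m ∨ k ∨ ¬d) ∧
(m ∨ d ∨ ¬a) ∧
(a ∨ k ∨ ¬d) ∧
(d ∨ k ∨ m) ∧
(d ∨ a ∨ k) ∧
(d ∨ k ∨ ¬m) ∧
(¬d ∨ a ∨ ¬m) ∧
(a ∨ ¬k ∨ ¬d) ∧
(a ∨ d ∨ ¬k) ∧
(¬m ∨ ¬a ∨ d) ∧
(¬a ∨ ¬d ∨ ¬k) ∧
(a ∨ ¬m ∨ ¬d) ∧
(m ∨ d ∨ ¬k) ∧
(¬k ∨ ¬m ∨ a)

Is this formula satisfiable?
No

No, the formula is not satisfiable.

No assignment of truth values to the variables can make all 17 clauses true simultaneously.

The formula is UNSAT (unsatisfiable).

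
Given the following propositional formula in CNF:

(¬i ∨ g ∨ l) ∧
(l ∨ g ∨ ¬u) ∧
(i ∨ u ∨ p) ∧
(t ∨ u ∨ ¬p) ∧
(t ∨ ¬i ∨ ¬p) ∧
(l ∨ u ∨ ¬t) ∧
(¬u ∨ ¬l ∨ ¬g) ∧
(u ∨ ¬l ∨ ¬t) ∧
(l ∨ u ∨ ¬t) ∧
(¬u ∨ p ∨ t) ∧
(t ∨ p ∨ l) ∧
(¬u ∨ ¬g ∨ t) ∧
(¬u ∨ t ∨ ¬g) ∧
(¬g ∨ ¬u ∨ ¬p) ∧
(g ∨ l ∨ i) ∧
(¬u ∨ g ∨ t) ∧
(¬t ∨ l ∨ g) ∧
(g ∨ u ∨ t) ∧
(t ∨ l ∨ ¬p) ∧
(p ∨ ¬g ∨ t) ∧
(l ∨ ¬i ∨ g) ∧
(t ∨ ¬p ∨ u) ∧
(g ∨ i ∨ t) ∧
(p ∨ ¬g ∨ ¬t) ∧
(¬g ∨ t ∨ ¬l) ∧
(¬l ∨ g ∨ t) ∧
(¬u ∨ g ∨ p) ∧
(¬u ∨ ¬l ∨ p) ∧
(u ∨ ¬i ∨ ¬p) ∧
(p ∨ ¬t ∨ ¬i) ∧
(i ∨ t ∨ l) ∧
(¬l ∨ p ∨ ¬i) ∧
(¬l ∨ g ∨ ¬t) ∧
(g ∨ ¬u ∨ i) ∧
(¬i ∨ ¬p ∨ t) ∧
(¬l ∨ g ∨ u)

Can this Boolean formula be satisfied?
No

No, the formula is not satisfiable.

No assignment of truth values to the variables can make all 36 clauses true simultaneously.

The formula is UNSAT (unsatisfiable).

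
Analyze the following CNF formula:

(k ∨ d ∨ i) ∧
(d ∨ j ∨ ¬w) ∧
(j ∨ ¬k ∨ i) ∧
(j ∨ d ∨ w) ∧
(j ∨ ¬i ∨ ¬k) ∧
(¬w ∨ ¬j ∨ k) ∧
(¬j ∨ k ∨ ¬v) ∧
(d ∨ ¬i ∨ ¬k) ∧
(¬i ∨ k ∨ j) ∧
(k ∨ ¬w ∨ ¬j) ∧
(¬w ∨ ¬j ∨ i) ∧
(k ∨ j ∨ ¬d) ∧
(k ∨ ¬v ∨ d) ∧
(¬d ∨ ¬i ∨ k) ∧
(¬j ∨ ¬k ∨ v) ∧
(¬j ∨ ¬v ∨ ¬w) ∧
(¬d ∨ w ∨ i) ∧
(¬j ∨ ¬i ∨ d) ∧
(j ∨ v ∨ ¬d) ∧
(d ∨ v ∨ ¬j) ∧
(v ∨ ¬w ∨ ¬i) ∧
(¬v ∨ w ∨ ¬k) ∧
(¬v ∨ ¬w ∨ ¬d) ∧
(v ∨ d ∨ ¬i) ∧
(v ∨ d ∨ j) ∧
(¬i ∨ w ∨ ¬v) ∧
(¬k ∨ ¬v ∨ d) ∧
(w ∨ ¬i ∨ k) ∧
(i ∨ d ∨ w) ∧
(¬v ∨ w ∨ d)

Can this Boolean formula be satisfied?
No

No, the formula is not satisfiable.

No assignment of truth values to the variables can make all 30 clauses true simultaneously.

The formula is UNSAT (unsatisfiable).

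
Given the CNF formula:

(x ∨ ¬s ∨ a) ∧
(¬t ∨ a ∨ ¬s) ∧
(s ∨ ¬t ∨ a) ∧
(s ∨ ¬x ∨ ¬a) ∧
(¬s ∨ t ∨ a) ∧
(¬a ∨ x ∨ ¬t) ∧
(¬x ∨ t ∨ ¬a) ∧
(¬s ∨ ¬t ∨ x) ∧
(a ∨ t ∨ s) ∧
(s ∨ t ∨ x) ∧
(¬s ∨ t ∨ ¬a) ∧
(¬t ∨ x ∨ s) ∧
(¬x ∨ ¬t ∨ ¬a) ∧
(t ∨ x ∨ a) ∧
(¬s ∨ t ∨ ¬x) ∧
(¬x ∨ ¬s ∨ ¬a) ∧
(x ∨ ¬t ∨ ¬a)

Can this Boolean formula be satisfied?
No

No, the formula is not satisfiable.

No assignment of truth values to the variables can make all 17 clauses true simultaneously.

The formula is UNSAT (unsatisfiable).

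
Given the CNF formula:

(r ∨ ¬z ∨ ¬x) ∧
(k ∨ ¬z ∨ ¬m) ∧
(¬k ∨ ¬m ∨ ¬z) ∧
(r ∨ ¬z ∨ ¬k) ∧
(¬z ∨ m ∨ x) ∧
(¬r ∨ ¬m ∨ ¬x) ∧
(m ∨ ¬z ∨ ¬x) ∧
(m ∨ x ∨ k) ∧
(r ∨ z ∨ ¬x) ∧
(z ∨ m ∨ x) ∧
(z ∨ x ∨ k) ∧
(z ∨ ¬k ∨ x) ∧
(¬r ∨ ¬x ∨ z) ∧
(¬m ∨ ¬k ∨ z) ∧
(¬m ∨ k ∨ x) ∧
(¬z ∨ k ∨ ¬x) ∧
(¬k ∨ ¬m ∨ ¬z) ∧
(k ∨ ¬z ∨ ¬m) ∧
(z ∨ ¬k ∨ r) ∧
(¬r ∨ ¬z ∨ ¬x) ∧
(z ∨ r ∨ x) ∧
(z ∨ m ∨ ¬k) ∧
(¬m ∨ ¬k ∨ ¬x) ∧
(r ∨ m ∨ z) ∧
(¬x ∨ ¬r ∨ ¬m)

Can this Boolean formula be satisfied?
No

No, the formula is not satisfiable.

No assignment of truth values to the variables can make all 25 clauses true simultaneously.

The formula is UNSAT (unsatisfiable).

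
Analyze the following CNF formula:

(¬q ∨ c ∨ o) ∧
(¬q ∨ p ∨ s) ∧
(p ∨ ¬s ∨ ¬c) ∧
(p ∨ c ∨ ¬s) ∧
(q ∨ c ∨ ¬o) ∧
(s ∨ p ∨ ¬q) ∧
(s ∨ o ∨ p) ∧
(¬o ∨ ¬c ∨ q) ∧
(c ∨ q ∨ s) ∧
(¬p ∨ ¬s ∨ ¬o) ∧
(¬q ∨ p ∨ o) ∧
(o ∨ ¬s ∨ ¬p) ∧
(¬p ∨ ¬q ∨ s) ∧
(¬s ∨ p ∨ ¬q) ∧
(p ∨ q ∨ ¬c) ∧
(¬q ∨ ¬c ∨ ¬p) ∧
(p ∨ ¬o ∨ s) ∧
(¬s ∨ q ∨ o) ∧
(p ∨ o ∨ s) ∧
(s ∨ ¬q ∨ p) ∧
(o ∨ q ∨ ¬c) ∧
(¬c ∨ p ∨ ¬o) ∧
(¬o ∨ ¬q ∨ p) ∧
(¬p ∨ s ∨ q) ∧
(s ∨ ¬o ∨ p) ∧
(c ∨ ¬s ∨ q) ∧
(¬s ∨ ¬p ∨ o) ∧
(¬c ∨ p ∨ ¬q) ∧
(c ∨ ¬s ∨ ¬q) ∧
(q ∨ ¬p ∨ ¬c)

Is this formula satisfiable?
No

No, the formula is not satisfiable.

No assignment of truth values to the variables can make all 30 clauses true simultaneously.

The formula is UNSAT (unsatisfiable).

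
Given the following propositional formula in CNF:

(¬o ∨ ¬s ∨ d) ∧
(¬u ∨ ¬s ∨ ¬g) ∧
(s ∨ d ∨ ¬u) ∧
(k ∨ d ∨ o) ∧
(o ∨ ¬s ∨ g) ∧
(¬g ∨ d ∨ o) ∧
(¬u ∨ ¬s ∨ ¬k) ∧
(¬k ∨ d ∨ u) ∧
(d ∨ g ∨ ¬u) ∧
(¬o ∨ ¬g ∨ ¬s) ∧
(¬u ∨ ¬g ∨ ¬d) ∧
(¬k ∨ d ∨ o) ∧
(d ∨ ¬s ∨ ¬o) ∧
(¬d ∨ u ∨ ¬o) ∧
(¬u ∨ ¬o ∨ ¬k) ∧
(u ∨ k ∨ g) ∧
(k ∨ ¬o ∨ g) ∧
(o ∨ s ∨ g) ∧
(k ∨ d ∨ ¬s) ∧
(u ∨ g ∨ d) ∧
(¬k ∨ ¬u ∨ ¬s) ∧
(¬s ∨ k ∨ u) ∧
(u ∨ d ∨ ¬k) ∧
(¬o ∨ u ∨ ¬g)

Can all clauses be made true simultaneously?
Yes

Yes, the formula is satisfiable.

One satisfying assignment is: g=True, k=True, o=False, u=False, d=True, s=True

Verification: With this assignment, all 24 clauses evaluate to true.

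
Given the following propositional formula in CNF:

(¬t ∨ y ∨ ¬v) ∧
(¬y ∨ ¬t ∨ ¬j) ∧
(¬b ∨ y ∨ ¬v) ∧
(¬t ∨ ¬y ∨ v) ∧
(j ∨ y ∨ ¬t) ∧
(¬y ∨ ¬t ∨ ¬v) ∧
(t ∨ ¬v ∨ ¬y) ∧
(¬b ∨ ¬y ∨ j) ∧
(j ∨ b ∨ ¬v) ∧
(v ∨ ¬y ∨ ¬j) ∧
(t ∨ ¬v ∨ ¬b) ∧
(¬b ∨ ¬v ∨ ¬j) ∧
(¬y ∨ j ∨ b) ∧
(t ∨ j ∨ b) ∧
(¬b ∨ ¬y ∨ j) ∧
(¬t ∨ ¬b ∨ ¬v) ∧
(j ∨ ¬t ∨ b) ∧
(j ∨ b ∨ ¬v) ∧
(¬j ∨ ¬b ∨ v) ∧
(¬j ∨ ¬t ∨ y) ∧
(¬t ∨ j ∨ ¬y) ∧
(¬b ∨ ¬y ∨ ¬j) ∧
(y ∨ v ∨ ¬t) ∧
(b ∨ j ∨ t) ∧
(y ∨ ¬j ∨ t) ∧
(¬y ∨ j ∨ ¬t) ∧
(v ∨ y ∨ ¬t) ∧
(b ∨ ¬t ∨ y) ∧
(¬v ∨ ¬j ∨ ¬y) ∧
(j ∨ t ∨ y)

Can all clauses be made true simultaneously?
No

No, the formula is not satisfiable.

No assignment of truth values to the variables can make all 30 clauses true simultaneously.

The formula is UNSAT (unsatisfiable).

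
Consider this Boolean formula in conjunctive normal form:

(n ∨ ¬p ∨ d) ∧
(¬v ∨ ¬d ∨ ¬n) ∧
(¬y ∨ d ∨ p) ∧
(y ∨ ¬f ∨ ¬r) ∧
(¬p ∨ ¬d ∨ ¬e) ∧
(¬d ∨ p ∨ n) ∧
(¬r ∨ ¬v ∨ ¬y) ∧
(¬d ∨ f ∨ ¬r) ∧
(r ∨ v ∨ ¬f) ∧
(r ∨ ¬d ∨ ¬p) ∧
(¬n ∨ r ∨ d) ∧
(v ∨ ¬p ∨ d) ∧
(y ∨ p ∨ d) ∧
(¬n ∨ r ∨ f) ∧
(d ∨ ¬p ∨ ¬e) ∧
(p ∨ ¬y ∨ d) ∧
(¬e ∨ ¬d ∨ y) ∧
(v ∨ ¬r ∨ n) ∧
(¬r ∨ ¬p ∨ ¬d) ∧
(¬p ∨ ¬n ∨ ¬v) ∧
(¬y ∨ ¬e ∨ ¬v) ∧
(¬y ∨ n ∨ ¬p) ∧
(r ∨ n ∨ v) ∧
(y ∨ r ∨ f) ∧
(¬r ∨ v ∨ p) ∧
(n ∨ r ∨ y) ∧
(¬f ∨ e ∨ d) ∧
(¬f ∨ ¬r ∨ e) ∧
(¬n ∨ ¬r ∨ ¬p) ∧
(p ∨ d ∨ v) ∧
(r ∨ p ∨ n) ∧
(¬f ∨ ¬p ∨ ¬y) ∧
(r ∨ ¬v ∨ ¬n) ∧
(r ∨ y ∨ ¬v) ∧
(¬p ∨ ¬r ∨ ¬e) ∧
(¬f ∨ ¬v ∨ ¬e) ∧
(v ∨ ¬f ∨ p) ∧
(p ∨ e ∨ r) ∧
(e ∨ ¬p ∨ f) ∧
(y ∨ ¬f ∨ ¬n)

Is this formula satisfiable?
No

No, the formula is not satisfiable.

No assignment of truth values to the variables can make all 40 clauses true simultaneously.

The formula is UNSAT (unsatisfiable).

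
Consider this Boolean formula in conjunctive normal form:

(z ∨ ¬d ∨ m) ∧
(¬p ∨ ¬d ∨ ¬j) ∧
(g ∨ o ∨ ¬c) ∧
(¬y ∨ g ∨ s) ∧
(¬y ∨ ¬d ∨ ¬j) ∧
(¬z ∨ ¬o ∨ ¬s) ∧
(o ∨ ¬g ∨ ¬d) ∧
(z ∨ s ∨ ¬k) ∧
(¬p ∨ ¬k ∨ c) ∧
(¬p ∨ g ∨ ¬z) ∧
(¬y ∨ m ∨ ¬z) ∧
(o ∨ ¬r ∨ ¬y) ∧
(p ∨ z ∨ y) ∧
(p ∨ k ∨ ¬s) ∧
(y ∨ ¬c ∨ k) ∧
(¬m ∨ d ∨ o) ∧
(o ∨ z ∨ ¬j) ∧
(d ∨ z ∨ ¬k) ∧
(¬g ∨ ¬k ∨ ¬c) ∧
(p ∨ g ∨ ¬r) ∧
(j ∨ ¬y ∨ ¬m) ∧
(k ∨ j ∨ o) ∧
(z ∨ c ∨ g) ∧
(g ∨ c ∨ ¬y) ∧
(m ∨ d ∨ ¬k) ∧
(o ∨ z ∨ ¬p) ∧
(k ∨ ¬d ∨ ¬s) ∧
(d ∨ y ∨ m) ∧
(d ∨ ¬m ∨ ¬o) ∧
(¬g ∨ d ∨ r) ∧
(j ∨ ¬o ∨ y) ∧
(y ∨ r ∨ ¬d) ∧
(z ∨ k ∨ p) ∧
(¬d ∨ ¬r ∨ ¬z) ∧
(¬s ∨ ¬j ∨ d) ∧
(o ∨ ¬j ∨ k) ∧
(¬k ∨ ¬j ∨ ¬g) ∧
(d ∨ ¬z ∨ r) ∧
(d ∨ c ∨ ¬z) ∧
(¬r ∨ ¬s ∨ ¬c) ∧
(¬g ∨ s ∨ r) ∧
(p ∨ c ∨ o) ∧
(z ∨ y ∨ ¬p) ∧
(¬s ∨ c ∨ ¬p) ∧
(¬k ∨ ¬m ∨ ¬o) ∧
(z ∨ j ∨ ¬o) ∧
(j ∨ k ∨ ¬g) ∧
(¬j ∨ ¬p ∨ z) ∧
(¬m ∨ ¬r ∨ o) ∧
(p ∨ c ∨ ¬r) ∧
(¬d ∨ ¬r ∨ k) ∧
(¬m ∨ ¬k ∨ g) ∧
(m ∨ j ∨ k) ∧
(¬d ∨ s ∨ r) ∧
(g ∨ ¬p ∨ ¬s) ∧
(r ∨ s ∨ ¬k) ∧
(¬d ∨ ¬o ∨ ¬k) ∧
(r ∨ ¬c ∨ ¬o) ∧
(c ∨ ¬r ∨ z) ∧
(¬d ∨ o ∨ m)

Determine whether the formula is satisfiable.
No

No, the formula is not satisfiable.

No assignment of truth values to the variables can make all 60 clauses true simultaneously.

The formula is UNSAT (unsatisfiable).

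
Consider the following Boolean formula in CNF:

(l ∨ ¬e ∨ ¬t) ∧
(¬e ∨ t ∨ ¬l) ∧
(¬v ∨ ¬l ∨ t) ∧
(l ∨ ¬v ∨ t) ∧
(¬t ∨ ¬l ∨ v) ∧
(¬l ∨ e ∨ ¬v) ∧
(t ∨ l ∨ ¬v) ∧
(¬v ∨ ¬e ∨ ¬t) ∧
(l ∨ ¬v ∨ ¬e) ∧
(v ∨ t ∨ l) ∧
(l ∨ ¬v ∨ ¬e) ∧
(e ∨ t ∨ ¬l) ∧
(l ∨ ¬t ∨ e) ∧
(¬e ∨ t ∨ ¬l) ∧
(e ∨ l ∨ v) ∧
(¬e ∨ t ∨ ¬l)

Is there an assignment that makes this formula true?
No

No, the formula is not satisfiable.

No assignment of truth values to the variables can make all 16 clauses true simultaneously.

The formula is UNSAT (unsatisfiable).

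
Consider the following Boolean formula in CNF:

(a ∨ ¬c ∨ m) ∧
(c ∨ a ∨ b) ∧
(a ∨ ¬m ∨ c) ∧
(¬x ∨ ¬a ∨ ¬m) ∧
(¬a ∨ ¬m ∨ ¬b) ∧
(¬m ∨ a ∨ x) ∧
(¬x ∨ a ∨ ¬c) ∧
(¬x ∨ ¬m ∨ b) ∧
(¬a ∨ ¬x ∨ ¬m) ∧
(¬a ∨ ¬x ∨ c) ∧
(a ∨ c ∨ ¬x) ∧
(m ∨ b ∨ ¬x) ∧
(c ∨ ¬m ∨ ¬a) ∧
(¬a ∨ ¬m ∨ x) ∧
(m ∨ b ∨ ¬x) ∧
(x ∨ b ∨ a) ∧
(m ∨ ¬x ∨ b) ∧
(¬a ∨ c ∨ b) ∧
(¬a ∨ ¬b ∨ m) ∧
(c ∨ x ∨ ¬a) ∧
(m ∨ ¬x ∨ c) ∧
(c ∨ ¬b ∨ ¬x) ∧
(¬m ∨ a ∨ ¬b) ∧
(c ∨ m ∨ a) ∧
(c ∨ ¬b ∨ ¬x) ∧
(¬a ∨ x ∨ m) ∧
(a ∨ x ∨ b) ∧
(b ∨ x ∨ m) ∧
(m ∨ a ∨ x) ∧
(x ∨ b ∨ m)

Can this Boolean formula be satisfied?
No

No, the formula is not satisfiable.

No assignment of truth values to the variables can make all 30 clauses true simultaneously.

The formula is UNSAT (unsatisfiable).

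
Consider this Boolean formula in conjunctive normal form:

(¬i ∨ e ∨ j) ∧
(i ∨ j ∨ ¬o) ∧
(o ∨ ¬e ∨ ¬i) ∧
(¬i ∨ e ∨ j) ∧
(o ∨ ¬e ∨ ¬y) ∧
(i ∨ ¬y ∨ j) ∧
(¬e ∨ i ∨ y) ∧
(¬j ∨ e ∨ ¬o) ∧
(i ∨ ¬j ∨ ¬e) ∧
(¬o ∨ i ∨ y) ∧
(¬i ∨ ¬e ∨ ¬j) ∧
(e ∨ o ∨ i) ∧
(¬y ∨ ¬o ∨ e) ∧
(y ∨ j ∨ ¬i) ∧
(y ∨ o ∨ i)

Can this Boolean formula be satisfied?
Yes

Yes, the formula is satisfiable.

One satisfying assignment is: j=False, e=True, y=True, i=True, o=True

Verification: With this assignment, all 15 clauses evaluate to true.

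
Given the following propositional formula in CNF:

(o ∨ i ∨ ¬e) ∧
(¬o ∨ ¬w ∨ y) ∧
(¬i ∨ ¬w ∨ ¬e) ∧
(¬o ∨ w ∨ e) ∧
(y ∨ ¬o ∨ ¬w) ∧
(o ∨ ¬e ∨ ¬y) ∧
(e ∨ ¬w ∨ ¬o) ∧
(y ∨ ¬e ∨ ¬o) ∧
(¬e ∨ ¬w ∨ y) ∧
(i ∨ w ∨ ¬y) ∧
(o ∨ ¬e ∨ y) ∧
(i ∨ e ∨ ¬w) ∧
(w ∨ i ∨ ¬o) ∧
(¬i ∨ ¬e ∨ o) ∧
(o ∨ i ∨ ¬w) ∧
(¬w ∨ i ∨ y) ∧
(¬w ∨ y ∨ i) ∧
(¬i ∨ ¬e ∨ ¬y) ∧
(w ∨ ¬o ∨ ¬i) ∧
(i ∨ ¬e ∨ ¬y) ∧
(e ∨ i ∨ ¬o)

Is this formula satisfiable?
Yes

Yes, the formula is satisfiable.

One satisfying assignment is: e=False, o=False, w=False, y=False, i=False

Verification: With this assignment, all 21 clauses evaluate to true.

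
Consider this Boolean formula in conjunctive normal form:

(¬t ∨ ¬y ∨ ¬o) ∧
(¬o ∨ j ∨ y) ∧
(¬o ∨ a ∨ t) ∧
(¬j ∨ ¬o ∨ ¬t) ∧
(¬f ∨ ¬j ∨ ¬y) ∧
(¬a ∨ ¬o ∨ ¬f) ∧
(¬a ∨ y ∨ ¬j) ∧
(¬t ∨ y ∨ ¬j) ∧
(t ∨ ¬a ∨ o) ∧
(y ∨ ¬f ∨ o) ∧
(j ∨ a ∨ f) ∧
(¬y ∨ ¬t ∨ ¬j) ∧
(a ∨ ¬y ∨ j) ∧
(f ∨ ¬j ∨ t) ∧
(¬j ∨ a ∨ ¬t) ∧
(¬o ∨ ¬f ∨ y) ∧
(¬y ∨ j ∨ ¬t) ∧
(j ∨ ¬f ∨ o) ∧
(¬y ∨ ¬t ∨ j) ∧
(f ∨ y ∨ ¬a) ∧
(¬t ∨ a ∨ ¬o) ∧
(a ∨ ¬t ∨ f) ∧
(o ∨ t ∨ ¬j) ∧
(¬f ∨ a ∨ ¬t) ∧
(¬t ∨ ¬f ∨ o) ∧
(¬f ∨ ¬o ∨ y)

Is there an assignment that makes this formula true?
Yes

Yes, the formula is satisfiable.

One satisfying assignment is: j=False, y=True, o=True, t=False, f=False, a=True

Verification: With this assignment, all 26 clauses evaluate to true.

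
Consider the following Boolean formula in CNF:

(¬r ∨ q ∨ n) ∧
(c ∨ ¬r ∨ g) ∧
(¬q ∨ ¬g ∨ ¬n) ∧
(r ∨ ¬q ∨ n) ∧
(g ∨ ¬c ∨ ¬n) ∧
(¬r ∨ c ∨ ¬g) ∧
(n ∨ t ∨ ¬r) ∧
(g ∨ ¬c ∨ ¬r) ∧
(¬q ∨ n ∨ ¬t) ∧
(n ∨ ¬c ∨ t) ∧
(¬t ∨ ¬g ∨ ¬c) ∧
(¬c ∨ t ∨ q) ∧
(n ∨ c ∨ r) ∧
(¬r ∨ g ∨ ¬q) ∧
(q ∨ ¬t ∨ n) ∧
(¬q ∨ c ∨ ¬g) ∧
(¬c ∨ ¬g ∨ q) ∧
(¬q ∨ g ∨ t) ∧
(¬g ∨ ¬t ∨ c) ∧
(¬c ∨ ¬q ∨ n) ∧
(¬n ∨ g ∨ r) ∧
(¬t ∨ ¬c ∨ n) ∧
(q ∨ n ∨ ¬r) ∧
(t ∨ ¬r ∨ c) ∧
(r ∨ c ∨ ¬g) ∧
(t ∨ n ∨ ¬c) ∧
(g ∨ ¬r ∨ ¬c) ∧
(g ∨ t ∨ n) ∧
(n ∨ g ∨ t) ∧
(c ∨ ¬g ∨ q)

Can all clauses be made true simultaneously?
No

No, the formula is not satisfiable.

No assignment of truth values to the variables can make all 30 clauses true simultaneously.

The formula is UNSAT (unsatisfiable).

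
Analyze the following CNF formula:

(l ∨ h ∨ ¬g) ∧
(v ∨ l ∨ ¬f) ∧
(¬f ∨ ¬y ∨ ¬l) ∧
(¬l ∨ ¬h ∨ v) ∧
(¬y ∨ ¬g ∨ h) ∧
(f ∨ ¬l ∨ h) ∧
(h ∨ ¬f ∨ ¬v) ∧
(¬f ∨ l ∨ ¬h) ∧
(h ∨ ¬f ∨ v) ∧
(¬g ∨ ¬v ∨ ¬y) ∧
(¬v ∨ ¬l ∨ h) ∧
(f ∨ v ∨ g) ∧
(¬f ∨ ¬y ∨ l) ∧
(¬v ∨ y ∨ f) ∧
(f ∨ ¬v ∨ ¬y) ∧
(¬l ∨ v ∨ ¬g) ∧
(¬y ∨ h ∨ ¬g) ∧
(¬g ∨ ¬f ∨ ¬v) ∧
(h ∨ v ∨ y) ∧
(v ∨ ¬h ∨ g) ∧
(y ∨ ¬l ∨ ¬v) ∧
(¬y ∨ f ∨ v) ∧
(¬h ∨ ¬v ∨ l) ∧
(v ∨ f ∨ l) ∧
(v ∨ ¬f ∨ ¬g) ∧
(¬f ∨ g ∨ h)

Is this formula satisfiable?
No

No, the formula is not satisfiable.

No assignment of truth values to the variables can make all 26 clauses true simultaneously.

The formula is UNSAT (unsatisfiable).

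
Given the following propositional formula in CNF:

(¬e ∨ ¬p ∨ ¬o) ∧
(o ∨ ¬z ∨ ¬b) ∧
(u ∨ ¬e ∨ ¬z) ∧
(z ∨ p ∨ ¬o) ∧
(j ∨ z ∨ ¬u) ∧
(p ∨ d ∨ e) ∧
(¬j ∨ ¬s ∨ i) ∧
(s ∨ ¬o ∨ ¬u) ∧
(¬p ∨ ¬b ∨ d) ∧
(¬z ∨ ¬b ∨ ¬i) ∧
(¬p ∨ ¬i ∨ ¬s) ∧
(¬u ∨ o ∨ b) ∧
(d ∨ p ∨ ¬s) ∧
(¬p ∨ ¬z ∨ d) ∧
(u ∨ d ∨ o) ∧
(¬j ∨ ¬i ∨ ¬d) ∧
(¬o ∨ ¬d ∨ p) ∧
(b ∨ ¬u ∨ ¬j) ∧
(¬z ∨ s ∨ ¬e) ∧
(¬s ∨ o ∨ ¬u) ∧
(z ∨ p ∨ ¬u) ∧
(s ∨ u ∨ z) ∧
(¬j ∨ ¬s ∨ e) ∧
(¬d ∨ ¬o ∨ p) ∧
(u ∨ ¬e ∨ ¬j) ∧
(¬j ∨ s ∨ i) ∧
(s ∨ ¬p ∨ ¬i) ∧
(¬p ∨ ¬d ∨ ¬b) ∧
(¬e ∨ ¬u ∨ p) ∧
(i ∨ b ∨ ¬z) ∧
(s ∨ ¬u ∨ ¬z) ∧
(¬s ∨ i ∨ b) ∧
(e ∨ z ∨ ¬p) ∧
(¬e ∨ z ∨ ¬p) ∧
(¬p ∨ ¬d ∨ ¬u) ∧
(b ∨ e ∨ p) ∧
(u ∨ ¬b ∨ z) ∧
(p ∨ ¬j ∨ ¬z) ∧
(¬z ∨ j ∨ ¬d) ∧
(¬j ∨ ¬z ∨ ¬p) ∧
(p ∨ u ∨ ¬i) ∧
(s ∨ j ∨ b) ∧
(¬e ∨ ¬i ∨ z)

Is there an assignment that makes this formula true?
No

No, the formula is not satisfiable.

No assignment of truth values to the variables can make all 43 clauses true simultaneously.

The formula is UNSAT (unsatisfiable).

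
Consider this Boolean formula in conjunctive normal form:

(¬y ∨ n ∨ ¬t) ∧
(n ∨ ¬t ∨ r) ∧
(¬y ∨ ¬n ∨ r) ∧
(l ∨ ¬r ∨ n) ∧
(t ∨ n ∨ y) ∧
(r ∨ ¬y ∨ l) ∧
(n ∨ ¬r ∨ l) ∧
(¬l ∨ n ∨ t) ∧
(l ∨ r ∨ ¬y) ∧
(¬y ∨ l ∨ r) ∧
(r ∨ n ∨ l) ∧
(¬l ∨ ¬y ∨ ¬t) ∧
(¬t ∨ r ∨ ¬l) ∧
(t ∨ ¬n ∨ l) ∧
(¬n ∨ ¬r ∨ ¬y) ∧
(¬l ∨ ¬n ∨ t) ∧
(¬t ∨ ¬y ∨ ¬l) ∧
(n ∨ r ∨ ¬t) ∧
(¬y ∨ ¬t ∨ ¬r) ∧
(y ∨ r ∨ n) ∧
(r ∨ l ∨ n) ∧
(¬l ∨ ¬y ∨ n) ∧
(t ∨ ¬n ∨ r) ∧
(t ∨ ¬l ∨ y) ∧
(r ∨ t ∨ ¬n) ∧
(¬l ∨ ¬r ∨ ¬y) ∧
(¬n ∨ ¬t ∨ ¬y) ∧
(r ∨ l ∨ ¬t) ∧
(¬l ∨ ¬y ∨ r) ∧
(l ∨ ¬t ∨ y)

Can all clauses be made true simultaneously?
Yes

Yes, the formula is satisfiable.

One satisfying assignment is: l=True, n=False, r=True, y=False, t=True

Verification: With this assignment, all 30 clauses evaluate to true.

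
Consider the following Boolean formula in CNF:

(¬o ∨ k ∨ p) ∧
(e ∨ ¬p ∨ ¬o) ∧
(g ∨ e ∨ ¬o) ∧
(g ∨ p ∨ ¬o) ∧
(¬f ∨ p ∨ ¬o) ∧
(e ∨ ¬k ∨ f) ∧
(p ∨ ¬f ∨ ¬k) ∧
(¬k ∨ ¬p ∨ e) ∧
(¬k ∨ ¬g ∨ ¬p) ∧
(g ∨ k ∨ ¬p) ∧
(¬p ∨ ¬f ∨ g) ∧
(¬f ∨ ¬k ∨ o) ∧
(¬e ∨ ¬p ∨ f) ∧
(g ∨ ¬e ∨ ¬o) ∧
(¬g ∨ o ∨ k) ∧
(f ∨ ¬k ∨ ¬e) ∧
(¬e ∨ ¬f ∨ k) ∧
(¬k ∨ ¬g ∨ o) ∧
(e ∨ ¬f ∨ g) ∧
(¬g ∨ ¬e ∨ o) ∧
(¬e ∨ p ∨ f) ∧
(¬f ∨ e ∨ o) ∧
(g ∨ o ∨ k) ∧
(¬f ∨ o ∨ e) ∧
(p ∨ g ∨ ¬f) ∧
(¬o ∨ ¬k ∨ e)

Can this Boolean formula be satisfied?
No

No, the formula is not satisfiable.

No assignment of truth values to the variables can make all 26 clauses true simultaneously.

The formula is UNSAT (unsatisfiable).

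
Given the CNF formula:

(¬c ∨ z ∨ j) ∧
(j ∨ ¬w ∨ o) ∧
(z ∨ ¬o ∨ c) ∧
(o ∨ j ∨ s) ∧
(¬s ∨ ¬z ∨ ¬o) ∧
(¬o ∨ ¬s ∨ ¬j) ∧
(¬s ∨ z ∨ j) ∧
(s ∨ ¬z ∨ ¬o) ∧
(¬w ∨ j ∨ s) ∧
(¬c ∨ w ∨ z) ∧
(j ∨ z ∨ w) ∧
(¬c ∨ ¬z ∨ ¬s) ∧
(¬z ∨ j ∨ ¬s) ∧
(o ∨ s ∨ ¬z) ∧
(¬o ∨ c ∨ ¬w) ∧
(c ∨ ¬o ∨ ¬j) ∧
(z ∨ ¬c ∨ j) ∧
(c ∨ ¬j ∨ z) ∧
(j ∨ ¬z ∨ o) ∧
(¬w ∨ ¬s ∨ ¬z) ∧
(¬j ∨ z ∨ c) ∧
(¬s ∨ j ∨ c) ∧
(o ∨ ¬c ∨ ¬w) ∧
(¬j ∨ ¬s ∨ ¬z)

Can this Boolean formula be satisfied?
Yes

Yes, the formula is satisfiable.

One satisfying assignment is: c=True, z=False, w=True, s=False, o=True, j=True

Verification: With this assignment, all 24 clauses evaluate to true.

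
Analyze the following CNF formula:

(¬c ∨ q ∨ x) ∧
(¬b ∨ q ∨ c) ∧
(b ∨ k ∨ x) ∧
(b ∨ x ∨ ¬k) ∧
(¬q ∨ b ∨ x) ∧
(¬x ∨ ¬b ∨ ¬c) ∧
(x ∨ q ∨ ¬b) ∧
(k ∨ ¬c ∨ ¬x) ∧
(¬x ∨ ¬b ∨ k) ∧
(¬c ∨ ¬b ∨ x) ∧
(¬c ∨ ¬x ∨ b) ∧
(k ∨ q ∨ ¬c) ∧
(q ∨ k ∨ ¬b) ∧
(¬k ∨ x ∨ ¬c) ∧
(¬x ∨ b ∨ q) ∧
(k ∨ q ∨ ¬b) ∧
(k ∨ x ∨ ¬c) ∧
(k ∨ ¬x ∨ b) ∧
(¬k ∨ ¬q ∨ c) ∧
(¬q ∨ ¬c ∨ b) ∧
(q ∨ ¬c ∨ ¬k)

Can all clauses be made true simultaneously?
Yes

Yes, the formula is satisfiable.

One satisfying assignment is: c=False, x=False, k=False, q=True, b=True

Verification: With this assignment, all 21 clauses evaluate to true.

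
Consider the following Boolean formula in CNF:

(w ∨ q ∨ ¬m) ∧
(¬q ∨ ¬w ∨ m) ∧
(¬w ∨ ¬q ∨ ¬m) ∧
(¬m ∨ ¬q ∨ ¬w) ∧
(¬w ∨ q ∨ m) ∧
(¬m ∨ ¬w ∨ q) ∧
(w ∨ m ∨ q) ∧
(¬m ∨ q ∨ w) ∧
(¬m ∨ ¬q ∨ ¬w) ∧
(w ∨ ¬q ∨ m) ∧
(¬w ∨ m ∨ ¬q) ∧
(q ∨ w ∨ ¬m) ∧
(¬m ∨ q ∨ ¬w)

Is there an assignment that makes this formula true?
Yes

Yes, the formula is satisfiable.

One satisfying assignment is: m=True, q=True, w=False

Verification: With this assignment, all 13 clauses evaluate to true.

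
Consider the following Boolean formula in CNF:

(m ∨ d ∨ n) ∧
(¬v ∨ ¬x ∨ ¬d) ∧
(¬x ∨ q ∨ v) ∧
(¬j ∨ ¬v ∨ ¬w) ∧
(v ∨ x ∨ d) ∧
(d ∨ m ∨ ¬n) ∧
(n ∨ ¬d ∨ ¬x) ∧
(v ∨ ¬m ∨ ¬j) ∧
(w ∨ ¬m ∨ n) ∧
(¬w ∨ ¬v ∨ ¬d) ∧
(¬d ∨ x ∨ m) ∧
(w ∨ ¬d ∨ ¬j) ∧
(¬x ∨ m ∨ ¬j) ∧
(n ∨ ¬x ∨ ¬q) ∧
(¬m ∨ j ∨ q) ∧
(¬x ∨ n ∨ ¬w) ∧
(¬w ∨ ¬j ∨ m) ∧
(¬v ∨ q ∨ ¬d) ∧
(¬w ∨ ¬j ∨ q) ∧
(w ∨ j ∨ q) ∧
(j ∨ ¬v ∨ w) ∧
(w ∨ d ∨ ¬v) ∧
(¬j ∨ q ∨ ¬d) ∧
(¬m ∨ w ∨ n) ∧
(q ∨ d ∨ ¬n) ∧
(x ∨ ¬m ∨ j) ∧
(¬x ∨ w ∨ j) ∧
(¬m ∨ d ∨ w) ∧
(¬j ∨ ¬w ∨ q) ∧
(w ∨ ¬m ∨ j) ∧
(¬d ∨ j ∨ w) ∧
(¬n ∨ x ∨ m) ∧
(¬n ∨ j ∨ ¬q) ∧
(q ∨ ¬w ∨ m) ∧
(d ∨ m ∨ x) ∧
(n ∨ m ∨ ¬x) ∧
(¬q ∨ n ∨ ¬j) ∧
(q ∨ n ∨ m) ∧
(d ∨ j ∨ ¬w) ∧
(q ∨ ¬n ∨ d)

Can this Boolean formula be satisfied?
No

No, the formula is not satisfiable.

No assignment of truth values to the variables can make all 40 clauses true simultaneously.

The formula is UNSAT (unsatisfiable).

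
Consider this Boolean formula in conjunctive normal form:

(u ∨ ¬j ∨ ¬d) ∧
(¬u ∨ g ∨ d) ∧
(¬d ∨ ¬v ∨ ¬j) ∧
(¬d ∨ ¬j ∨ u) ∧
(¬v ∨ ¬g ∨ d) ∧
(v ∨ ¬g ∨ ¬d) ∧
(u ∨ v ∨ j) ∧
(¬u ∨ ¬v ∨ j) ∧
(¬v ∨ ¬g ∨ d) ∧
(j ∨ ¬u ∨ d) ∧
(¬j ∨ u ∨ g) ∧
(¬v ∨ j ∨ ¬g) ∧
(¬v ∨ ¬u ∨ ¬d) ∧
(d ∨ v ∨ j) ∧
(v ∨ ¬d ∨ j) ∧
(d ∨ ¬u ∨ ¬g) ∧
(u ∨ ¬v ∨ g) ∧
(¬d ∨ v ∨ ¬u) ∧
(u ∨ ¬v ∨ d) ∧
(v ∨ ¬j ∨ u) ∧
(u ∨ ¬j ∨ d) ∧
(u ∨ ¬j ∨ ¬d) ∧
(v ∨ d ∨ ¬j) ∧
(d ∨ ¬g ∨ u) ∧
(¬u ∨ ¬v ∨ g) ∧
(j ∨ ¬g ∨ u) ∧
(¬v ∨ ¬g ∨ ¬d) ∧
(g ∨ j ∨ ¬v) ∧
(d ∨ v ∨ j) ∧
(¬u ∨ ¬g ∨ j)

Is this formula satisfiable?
No

No, the formula is not satisfiable.

No assignment of truth values to the variables can make all 30 clauses true simultaneously.

The formula is UNSAT (unsatisfiable).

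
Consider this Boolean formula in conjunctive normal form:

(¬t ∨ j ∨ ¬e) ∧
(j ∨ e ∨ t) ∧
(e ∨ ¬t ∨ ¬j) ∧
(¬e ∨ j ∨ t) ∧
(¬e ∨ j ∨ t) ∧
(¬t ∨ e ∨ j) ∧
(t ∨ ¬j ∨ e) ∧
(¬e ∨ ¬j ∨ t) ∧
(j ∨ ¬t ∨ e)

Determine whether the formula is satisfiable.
Yes

Yes, the formula is satisfiable.

One satisfying assignment is: t=True, e=True, j=True

Verification: With this assignment, all 9 clauses evaluate to true.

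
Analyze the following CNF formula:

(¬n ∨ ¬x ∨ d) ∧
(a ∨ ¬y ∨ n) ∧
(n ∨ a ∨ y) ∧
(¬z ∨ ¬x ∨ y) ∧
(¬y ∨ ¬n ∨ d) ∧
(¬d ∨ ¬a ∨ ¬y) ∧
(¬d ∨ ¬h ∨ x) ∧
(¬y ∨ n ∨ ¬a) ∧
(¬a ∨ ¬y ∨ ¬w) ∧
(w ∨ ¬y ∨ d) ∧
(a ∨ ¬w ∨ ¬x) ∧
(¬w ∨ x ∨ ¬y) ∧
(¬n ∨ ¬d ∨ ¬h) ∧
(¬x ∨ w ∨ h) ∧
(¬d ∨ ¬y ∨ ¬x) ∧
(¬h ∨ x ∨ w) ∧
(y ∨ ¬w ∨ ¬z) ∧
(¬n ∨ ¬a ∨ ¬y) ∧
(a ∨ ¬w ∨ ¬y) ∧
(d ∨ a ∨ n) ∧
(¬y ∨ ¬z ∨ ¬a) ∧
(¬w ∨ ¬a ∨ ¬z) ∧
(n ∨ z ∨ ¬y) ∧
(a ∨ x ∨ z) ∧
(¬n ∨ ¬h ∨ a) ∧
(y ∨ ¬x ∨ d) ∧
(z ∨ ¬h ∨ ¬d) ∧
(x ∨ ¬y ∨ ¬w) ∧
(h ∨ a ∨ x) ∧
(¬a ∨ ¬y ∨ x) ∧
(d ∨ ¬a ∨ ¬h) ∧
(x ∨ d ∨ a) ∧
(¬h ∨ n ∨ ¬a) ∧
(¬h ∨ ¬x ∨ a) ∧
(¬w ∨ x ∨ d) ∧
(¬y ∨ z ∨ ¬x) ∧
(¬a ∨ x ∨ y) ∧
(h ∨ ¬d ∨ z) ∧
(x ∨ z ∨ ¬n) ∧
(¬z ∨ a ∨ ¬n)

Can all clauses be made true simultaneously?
No

No, the formula is not satisfiable.

No assignment of truth values to the variables can make all 40 clauses true simultaneously.

The formula is UNSAT (unsatisfiable).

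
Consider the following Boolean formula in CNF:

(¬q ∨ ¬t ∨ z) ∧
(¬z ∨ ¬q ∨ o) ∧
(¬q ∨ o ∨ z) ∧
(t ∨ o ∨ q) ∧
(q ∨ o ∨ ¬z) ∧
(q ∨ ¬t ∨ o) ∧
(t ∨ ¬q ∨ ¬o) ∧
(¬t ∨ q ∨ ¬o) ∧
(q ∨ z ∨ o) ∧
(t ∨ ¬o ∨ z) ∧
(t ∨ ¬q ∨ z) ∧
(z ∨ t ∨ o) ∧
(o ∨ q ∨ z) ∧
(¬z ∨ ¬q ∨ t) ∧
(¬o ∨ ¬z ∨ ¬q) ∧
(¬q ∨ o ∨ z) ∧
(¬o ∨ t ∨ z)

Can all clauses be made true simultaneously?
Yes

Yes, the formula is satisfiable.

One satisfying assignment is: z=True, o=True, q=False, t=False

Verification: With this assignment, all 17 clauses evaluate to true.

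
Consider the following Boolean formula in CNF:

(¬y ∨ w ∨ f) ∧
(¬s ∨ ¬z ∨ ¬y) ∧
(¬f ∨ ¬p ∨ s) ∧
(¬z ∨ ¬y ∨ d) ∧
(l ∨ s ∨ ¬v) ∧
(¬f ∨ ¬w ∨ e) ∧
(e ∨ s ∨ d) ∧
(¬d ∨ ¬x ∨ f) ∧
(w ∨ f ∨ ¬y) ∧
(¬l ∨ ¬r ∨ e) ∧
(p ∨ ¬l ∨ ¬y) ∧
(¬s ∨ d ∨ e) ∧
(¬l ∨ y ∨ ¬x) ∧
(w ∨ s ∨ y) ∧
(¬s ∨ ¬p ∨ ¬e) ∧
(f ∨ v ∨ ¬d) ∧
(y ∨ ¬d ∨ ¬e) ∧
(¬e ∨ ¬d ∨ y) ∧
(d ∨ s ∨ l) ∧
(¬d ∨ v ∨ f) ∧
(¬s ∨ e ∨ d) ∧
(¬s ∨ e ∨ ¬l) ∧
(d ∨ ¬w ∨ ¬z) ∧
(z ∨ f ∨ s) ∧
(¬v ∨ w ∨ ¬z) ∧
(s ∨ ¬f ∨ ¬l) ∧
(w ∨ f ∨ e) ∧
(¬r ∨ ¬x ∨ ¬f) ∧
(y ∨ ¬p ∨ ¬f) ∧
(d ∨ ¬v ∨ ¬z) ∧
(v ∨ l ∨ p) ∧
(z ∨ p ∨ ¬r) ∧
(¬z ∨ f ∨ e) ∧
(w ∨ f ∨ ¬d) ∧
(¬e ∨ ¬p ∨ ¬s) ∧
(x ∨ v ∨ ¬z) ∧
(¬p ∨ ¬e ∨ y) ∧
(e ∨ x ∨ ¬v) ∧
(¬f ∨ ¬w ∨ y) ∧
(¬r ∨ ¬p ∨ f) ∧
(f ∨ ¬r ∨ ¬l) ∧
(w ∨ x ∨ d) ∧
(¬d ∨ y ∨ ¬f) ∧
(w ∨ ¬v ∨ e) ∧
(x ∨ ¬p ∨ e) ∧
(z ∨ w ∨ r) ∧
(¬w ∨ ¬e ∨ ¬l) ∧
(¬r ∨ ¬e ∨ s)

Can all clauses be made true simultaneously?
Yes

Yes, the formula is satisfiable.

One satisfying assignment is: z=False, f=False, d=False, s=True, y=True, e=True, r=False, x=True, v=True, p=False, l=False, w=True

Verification: With this assignment, all 48 clauses evaluate to true.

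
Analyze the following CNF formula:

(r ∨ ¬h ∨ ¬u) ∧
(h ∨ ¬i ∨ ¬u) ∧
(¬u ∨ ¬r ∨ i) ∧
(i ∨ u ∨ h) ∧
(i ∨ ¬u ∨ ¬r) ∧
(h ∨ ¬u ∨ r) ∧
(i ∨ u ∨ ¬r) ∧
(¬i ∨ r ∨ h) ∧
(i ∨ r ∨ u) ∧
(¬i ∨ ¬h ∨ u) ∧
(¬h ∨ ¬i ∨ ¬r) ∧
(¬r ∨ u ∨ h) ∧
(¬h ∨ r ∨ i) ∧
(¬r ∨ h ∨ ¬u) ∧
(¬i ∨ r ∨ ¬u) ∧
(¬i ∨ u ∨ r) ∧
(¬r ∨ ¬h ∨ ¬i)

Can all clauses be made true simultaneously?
No

No, the formula is not satisfiable.

No assignment of truth values to the variables can make all 17 clauses true simultaneously.

The formula is UNSAT (unsatisfiable).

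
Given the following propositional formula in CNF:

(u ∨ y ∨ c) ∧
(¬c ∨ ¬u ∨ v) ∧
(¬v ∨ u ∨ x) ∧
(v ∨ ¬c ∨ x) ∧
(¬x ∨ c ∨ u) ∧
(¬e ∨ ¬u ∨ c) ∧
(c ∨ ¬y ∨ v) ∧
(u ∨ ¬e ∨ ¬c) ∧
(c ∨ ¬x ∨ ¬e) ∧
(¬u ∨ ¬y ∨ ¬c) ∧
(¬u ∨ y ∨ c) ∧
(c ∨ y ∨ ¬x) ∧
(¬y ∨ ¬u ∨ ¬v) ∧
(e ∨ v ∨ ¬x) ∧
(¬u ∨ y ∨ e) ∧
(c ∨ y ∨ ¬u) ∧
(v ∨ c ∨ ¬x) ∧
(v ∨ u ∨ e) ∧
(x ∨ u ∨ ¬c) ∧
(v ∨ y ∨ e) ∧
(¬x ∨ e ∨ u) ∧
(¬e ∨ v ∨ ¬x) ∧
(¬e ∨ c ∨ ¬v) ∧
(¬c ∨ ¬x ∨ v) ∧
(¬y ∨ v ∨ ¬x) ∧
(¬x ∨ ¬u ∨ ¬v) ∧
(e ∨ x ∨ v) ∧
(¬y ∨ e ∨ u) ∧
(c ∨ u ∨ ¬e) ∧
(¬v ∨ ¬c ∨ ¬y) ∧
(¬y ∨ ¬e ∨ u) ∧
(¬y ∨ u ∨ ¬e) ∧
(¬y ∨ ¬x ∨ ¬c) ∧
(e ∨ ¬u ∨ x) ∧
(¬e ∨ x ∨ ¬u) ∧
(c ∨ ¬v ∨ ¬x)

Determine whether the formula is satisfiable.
No

No, the formula is not satisfiable.

No assignment of truth values to the variables can make all 36 clauses true simultaneously.

The formula is UNSAT (unsatisfiable).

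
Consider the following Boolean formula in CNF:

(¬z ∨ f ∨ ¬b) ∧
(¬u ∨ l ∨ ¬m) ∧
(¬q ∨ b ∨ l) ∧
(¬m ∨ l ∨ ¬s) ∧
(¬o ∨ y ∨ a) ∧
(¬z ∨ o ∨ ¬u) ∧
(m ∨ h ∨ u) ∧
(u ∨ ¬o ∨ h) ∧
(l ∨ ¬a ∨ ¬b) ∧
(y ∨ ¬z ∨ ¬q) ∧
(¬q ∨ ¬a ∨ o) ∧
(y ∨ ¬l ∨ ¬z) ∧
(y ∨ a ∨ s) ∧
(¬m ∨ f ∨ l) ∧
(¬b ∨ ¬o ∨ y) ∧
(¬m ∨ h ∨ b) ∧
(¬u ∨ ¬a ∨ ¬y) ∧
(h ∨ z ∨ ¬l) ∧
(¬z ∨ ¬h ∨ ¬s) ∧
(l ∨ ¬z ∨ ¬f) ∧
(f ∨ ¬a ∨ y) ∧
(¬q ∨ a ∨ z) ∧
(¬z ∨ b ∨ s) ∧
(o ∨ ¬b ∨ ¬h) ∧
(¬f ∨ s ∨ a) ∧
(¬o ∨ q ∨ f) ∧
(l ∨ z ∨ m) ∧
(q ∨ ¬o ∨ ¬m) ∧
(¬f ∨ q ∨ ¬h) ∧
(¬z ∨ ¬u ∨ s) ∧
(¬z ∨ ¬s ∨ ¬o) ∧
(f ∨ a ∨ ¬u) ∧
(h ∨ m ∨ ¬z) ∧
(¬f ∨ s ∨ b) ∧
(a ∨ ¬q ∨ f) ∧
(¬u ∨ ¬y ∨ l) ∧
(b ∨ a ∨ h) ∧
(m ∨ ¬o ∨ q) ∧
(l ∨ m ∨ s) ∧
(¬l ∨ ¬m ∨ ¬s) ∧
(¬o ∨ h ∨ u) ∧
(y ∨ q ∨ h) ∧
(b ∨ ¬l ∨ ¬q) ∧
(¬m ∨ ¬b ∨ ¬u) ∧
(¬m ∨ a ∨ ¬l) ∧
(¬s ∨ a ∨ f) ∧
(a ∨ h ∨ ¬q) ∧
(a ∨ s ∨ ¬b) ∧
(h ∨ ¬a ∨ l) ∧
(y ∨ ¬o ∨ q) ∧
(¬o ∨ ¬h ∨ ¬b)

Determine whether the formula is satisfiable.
Yes

Yes, the formula is satisfiable.

One satisfying assignment is: a=True, b=True, z=True, o=False, s=False, m=True, f=True, l=True, h=False, u=False, q=False, y=True

Verification: With this assignment, all 51 clauses evaluate to true.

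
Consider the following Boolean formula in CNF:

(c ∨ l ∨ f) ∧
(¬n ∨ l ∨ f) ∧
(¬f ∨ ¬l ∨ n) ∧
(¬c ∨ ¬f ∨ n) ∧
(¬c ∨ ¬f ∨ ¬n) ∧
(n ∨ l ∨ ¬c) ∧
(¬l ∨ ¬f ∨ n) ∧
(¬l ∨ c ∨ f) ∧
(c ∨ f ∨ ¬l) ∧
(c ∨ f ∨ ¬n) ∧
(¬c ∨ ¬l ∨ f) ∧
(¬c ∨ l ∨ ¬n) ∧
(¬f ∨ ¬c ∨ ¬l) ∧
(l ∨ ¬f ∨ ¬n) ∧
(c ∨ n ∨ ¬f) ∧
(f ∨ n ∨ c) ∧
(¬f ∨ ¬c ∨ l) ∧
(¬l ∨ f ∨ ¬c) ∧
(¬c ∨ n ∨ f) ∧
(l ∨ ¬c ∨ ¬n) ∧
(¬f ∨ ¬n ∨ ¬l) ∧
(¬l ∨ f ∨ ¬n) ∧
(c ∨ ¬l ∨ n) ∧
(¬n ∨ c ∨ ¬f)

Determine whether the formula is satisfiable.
No

No, the formula is not satisfiable.

No assignment of truth values to the variables can make all 24 clauses true simultaneously.

The formula is UNSAT (unsatisfiable).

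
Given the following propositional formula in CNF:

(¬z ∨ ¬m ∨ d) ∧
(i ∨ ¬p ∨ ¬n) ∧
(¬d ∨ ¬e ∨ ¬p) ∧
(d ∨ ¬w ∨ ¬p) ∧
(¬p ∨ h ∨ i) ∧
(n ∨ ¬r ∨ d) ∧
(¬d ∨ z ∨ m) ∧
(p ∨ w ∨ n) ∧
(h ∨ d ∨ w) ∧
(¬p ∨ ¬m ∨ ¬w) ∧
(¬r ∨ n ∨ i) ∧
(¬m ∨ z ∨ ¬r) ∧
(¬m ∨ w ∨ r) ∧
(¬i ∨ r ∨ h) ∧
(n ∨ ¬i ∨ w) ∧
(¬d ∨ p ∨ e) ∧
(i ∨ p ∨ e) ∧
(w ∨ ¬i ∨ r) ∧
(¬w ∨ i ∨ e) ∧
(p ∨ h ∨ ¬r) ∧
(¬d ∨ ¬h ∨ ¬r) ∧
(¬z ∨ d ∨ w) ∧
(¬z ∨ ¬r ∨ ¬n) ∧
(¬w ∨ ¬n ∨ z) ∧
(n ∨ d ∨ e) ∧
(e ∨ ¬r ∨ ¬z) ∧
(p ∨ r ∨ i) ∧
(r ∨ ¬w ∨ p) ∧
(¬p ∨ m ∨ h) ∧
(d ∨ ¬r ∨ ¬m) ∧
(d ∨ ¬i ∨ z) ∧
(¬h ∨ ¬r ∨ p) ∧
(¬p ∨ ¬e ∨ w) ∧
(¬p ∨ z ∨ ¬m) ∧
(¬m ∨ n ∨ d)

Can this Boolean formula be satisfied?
Yes

Yes, the formula is satisfiable.

One satisfying assignment is: n=False, h=True, d=True, e=False, w=False, i=False, z=True, m=False, p=True, r=False

Verification: With this assignment, all 35 clauses evaluate to true.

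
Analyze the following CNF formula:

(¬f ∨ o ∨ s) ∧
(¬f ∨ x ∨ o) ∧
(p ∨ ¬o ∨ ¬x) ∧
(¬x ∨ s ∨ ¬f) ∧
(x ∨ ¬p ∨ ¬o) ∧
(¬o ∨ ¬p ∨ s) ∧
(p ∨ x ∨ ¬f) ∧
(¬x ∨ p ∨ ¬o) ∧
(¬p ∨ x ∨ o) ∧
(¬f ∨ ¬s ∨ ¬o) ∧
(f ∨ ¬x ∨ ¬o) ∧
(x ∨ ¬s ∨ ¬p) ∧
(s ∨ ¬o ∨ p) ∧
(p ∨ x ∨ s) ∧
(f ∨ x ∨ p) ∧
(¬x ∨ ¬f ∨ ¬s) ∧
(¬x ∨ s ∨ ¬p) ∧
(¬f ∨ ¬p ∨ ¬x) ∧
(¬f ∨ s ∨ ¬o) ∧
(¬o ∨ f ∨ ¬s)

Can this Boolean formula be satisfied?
Yes

Yes, the formula is satisfiable.

One satisfying assignment is: s=False, o=False, x=True, f=False, p=False

Verification: With this assignment, all 20 clauses evaluate to true.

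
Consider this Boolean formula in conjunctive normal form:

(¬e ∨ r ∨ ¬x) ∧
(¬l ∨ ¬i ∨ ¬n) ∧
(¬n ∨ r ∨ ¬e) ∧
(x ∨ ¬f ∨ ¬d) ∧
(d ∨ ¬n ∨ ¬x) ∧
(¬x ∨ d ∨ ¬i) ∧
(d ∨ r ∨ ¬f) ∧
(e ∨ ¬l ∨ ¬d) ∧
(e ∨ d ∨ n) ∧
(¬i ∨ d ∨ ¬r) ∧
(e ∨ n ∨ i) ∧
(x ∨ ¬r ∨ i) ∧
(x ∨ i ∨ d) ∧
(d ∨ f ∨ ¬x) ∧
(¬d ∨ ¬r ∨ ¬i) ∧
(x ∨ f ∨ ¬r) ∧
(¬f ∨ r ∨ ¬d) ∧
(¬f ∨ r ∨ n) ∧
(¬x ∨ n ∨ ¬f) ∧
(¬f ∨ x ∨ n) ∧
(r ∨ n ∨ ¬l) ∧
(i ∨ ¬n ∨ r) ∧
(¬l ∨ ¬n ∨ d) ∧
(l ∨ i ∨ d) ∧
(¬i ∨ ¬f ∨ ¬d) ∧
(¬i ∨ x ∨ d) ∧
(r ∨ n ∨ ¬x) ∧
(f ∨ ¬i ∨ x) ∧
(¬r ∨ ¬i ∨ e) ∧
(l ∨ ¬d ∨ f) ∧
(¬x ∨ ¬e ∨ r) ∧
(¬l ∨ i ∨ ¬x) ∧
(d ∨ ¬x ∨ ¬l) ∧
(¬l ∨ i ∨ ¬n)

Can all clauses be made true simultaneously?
Yes

Yes, the formula is satisfiable.

One satisfying assignment is: r=True, i=False, x=True, l=False, f=True, e=False, n=True, d=True

Verification: With this assignment, all 34 clauses evaluate to true.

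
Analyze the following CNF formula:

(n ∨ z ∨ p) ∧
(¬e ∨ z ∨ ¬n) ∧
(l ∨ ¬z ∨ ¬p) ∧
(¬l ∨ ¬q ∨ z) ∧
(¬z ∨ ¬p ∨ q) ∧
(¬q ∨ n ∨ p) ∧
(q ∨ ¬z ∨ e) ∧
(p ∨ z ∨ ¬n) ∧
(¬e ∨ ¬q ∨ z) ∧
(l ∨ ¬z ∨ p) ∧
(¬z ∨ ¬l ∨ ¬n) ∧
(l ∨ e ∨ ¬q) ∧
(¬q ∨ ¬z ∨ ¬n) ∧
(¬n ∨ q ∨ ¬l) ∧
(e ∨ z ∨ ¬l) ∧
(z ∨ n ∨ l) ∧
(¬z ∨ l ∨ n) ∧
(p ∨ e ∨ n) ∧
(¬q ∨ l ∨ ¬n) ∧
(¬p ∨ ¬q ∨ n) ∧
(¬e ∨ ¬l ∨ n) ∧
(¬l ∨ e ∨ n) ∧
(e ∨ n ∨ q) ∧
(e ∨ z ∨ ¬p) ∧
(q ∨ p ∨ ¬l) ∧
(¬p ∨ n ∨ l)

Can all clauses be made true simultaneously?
No

No, the formula is not satisfiable.

No assignment of truth values to the variables can make all 26 clauses true simultaneously.

The formula is UNSAT (unsatisfiable).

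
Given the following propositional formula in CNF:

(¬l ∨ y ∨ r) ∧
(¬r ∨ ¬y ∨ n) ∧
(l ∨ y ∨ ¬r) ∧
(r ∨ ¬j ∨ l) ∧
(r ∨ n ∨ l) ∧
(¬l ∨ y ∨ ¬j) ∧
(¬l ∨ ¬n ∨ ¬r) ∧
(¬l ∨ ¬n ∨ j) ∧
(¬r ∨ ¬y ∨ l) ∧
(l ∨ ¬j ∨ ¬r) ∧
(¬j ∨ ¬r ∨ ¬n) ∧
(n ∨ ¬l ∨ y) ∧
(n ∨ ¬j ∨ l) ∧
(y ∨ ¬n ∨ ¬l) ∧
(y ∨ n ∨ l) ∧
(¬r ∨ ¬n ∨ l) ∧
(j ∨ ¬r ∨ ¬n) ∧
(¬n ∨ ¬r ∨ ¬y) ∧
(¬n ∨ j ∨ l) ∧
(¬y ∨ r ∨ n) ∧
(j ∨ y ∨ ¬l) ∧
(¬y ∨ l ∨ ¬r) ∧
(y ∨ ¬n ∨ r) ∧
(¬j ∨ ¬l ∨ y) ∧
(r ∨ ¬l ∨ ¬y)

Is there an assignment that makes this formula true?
No

No, the formula is not satisfiable.

No assignment of truth values to the variables can make all 25 clauses true simultaneously.

The formula is UNSAT (unsatisfiable).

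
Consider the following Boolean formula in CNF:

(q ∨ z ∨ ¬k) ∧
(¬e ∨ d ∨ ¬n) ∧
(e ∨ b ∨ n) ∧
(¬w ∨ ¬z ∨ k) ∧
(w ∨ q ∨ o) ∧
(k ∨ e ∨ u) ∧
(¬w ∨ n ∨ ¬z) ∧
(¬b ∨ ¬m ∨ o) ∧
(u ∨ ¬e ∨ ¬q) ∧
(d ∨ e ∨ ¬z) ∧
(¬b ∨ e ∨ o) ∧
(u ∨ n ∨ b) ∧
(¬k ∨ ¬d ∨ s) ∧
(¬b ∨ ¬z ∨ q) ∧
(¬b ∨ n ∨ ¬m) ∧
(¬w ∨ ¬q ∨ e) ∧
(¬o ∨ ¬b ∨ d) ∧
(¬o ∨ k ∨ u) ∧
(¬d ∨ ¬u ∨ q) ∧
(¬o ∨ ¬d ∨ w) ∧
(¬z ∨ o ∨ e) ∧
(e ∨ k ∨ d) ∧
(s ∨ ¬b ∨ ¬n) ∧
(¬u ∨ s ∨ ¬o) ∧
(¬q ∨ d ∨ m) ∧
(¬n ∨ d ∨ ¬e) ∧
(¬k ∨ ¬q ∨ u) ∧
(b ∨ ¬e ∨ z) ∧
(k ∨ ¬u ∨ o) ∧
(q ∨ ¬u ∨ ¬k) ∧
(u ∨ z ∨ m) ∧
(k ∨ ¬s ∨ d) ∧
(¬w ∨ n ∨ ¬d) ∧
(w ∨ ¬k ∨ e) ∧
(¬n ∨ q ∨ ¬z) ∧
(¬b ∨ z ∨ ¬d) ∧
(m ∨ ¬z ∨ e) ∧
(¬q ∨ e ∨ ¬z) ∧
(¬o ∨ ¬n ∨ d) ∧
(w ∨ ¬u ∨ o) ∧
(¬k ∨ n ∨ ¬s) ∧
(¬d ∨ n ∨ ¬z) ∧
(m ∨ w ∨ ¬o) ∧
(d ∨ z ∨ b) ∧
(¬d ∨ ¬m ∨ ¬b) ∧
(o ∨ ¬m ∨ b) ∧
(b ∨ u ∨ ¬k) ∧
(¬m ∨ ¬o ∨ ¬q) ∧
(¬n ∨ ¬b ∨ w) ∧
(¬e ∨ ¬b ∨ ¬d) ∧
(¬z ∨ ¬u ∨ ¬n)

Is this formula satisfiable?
No

No, the formula is not satisfiable.

No assignment of truth values to the variables can make all 51 clauses true simultaneously.

The formula is UNSAT (unsatisfiable).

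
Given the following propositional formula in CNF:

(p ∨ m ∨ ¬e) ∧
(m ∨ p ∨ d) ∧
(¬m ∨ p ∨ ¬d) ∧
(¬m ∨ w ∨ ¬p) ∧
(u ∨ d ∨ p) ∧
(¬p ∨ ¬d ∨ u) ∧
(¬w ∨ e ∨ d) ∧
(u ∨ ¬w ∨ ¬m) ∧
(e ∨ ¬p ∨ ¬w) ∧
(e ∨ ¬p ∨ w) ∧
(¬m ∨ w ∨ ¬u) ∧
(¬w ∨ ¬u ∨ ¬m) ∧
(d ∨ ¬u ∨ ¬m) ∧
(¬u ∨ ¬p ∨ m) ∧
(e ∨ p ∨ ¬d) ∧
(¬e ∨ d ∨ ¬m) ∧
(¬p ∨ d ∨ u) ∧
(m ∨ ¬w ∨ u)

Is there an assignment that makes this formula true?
No

No, the formula is not satisfiable.

No assignment of truth values to the variables can make all 18 clauses true simultaneously.

The formula is UNSAT (unsatisfiable).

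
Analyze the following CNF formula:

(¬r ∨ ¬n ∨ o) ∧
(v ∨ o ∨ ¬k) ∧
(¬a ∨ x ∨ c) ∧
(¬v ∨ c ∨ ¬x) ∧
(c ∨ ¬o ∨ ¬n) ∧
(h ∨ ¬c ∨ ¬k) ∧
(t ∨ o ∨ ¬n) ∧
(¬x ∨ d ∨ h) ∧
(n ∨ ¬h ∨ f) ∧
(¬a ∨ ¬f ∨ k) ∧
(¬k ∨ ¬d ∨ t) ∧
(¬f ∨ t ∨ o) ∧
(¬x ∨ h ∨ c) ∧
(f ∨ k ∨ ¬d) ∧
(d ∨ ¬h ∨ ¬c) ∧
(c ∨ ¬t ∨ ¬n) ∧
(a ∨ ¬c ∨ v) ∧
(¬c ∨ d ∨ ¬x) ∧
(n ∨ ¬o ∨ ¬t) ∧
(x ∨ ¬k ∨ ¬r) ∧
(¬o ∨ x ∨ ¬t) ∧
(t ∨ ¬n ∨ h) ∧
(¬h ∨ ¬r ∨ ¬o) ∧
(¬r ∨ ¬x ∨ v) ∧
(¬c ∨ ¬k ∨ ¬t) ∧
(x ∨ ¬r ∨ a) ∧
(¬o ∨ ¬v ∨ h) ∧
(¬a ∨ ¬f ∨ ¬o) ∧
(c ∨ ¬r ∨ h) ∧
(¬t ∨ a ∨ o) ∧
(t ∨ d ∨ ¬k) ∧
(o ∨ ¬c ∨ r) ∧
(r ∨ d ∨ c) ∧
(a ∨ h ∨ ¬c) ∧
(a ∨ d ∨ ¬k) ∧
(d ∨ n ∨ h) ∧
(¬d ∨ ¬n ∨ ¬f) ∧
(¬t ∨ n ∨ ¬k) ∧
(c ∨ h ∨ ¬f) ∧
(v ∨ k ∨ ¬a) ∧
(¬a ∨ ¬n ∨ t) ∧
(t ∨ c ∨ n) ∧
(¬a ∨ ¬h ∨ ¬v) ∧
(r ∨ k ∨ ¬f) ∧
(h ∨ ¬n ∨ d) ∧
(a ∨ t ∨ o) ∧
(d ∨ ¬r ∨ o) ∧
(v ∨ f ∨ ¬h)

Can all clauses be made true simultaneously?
No

No, the formula is not satisfiable.

No assignment of truth values to the variables can make all 48 clauses true simultaneously.

The formula is UNSAT (unsatisfiable).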